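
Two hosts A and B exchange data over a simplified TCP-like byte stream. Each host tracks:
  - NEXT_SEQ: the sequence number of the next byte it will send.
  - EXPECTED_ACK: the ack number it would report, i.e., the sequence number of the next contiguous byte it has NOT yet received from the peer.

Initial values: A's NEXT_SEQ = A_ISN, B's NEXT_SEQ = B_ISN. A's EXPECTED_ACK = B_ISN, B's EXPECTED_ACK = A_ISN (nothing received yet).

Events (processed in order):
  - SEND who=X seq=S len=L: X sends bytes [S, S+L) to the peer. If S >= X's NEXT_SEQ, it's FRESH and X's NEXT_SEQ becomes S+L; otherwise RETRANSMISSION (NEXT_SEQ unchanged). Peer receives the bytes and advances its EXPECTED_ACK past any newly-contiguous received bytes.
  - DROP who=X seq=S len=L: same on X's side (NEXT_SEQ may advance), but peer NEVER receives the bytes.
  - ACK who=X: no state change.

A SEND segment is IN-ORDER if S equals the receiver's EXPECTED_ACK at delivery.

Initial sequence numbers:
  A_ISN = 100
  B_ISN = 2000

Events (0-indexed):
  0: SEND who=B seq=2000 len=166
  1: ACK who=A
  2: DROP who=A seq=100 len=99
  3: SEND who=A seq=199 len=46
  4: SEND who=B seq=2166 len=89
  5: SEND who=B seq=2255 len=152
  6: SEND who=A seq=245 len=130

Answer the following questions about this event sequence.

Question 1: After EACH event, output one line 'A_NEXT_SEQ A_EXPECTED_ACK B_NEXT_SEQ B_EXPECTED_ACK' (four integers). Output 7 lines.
100 2166 2166 100
100 2166 2166 100
199 2166 2166 100
245 2166 2166 100
245 2255 2255 100
245 2407 2407 100
375 2407 2407 100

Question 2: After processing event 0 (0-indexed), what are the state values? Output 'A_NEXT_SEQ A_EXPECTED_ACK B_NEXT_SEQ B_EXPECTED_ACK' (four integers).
After event 0: A_seq=100 A_ack=2166 B_seq=2166 B_ack=100

100 2166 2166 100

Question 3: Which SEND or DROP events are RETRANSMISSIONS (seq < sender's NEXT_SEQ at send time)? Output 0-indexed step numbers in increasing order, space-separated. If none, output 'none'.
Answer: none

Derivation:
Step 0: SEND seq=2000 -> fresh
Step 2: DROP seq=100 -> fresh
Step 3: SEND seq=199 -> fresh
Step 4: SEND seq=2166 -> fresh
Step 5: SEND seq=2255 -> fresh
Step 6: SEND seq=245 -> fresh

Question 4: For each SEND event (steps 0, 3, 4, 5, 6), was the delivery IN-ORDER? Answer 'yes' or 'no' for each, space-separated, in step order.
Step 0: SEND seq=2000 -> in-order
Step 3: SEND seq=199 -> out-of-order
Step 4: SEND seq=2166 -> in-order
Step 5: SEND seq=2255 -> in-order
Step 6: SEND seq=245 -> out-of-order

Answer: yes no yes yes no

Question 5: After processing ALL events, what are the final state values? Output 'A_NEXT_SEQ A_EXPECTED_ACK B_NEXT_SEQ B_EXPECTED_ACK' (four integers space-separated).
Answer: 375 2407 2407 100

Derivation:
After event 0: A_seq=100 A_ack=2166 B_seq=2166 B_ack=100
After event 1: A_seq=100 A_ack=2166 B_seq=2166 B_ack=100
After event 2: A_seq=199 A_ack=2166 B_seq=2166 B_ack=100
After event 3: A_seq=245 A_ack=2166 B_seq=2166 B_ack=100
After event 4: A_seq=245 A_ack=2255 B_seq=2255 B_ack=100
After event 5: A_seq=245 A_ack=2407 B_seq=2407 B_ack=100
After event 6: A_seq=375 A_ack=2407 B_seq=2407 B_ack=100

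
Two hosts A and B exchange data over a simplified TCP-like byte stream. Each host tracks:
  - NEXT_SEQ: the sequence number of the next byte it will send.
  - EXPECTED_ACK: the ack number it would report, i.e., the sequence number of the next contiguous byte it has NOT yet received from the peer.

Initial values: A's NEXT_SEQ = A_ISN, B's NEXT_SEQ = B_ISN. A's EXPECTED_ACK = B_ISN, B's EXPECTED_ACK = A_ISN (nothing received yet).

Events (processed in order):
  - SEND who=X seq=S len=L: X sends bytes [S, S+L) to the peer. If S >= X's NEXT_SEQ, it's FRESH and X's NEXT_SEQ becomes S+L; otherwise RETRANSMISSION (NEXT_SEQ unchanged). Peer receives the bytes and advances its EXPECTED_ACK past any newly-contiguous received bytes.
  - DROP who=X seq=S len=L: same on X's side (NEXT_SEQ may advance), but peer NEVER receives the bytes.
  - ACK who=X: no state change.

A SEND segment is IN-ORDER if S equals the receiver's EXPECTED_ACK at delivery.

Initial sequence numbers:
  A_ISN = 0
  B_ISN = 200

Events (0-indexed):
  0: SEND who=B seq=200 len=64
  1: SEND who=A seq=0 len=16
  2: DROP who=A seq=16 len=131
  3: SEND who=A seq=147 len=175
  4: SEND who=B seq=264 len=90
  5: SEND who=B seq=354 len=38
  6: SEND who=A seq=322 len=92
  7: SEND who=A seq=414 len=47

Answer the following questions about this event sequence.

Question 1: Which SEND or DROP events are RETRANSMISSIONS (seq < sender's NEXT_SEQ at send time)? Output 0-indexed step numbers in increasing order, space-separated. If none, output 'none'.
Step 0: SEND seq=200 -> fresh
Step 1: SEND seq=0 -> fresh
Step 2: DROP seq=16 -> fresh
Step 3: SEND seq=147 -> fresh
Step 4: SEND seq=264 -> fresh
Step 5: SEND seq=354 -> fresh
Step 6: SEND seq=322 -> fresh
Step 7: SEND seq=414 -> fresh

Answer: none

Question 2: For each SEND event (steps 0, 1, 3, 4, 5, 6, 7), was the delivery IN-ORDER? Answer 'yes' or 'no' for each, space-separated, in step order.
Answer: yes yes no yes yes no no

Derivation:
Step 0: SEND seq=200 -> in-order
Step 1: SEND seq=0 -> in-order
Step 3: SEND seq=147 -> out-of-order
Step 4: SEND seq=264 -> in-order
Step 5: SEND seq=354 -> in-order
Step 6: SEND seq=322 -> out-of-order
Step 7: SEND seq=414 -> out-of-order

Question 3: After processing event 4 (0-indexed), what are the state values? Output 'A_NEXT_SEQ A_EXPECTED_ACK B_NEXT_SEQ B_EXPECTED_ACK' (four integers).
After event 0: A_seq=0 A_ack=264 B_seq=264 B_ack=0
After event 1: A_seq=16 A_ack=264 B_seq=264 B_ack=16
After event 2: A_seq=147 A_ack=264 B_seq=264 B_ack=16
After event 3: A_seq=322 A_ack=264 B_seq=264 B_ack=16
After event 4: A_seq=322 A_ack=354 B_seq=354 B_ack=16

322 354 354 16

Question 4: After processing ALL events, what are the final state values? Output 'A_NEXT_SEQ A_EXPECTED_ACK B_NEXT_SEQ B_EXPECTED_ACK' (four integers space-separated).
Answer: 461 392 392 16

Derivation:
After event 0: A_seq=0 A_ack=264 B_seq=264 B_ack=0
After event 1: A_seq=16 A_ack=264 B_seq=264 B_ack=16
After event 2: A_seq=147 A_ack=264 B_seq=264 B_ack=16
After event 3: A_seq=322 A_ack=264 B_seq=264 B_ack=16
After event 4: A_seq=322 A_ack=354 B_seq=354 B_ack=16
After event 5: A_seq=322 A_ack=392 B_seq=392 B_ack=16
After event 6: A_seq=414 A_ack=392 B_seq=392 B_ack=16
After event 7: A_seq=461 A_ack=392 B_seq=392 B_ack=16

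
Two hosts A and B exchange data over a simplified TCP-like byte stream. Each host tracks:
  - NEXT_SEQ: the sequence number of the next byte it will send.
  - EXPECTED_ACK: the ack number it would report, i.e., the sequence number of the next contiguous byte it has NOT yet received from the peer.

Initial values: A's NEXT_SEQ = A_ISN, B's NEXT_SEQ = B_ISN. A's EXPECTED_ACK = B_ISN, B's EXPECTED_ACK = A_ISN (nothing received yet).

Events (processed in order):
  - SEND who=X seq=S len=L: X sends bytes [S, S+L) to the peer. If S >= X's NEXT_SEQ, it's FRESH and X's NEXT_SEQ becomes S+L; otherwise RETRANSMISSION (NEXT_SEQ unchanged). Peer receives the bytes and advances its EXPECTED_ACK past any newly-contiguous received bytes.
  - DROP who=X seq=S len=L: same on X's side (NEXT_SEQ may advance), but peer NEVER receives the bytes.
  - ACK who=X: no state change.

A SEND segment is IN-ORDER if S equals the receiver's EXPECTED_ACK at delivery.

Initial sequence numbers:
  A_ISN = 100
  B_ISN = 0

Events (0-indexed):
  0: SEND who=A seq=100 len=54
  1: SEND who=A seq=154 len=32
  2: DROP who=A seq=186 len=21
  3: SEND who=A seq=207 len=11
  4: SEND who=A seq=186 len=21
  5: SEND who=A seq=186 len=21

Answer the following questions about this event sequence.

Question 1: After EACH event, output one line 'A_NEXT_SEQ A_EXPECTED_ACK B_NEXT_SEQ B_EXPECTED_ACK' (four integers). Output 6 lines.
154 0 0 154
186 0 0 186
207 0 0 186
218 0 0 186
218 0 0 218
218 0 0 218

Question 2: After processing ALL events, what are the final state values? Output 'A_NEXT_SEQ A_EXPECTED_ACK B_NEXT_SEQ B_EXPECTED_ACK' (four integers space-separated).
After event 0: A_seq=154 A_ack=0 B_seq=0 B_ack=154
After event 1: A_seq=186 A_ack=0 B_seq=0 B_ack=186
After event 2: A_seq=207 A_ack=0 B_seq=0 B_ack=186
After event 3: A_seq=218 A_ack=0 B_seq=0 B_ack=186
After event 4: A_seq=218 A_ack=0 B_seq=0 B_ack=218
After event 5: A_seq=218 A_ack=0 B_seq=0 B_ack=218

Answer: 218 0 0 218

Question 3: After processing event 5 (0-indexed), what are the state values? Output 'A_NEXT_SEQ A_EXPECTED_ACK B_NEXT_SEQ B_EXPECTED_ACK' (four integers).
After event 0: A_seq=154 A_ack=0 B_seq=0 B_ack=154
After event 1: A_seq=186 A_ack=0 B_seq=0 B_ack=186
After event 2: A_seq=207 A_ack=0 B_seq=0 B_ack=186
After event 3: A_seq=218 A_ack=0 B_seq=0 B_ack=186
After event 4: A_seq=218 A_ack=0 B_seq=0 B_ack=218
After event 5: A_seq=218 A_ack=0 B_seq=0 B_ack=218

218 0 0 218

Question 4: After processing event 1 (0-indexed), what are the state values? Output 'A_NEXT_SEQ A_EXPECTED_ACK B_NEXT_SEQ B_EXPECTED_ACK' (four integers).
After event 0: A_seq=154 A_ack=0 B_seq=0 B_ack=154
After event 1: A_seq=186 A_ack=0 B_seq=0 B_ack=186

186 0 0 186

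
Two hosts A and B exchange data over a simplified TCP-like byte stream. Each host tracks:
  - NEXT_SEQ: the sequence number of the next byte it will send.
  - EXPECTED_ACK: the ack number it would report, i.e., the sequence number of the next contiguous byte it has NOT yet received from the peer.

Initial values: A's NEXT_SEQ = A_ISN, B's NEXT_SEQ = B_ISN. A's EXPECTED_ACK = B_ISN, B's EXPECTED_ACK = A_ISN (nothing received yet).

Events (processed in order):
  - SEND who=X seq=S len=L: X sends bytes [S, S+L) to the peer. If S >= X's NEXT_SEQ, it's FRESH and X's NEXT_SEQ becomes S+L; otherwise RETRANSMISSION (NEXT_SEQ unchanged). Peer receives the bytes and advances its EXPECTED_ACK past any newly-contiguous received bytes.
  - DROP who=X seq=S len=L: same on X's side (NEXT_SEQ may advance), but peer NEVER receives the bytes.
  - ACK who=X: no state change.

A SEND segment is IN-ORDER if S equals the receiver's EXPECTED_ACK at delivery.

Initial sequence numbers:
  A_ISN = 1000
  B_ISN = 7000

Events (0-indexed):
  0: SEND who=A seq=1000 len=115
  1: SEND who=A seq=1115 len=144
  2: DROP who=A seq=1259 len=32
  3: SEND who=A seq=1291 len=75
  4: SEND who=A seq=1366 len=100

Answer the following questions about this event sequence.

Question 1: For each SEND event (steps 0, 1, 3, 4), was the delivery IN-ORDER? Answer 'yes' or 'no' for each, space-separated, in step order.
Answer: yes yes no no

Derivation:
Step 0: SEND seq=1000 -> in-order
Step 1: SEND seq=1115 -> in-order
Step 3: SEND seq=1291 -> out-of-order
Step 4: SEND seq=1366 -> out-of-order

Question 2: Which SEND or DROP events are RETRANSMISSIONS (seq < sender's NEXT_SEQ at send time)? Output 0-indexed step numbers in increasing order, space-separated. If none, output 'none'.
Step 0: SEND seq=1000 -> fresh
Step 1: SEND seq=1115 -> fresh
Step 2: DROP seq=1259 -> fresh
Step 3: SEND seq=1291 -> fresh
Step 4: SEND seq=1366 -> fresh

Answer: none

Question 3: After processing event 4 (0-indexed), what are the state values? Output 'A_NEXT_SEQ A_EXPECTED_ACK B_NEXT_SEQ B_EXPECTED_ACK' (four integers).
After event 0: A_seq=1115 A_ack=7000 B_seq=7000 B_ack=1115
After event 1: A_seq=1259 A_ack=7000 B_seq=7000 B_ack=1259
After event 2: A_seq=1291 A_ack=7000 B_seq=7000 B_ack=1259
After event 3: A_seq=1366 A_ack=7000 B_seq=7000 B_ack=1259
After event 4: A_seq=1466 A_ack=7000 B_seq=7000 B_ack=1259

1466 7000 7000 1259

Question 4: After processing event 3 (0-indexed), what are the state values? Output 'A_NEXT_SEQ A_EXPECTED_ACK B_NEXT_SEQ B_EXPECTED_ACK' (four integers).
After event 0: A_seq=1115 A_ack=7000 B_seq=7000 B_ack=1115
After event 1: A_seq=1259 A_ack=7000 B_seq=7000 B_ack=1259
After event 2: A_seq=1291 A_ack=7000 B_seq=7000 B_ack=1259
After event 3: A_seq=1366 A_ack=7000 B_seq=7000 B_ack=1259

1366 7000 7000 1259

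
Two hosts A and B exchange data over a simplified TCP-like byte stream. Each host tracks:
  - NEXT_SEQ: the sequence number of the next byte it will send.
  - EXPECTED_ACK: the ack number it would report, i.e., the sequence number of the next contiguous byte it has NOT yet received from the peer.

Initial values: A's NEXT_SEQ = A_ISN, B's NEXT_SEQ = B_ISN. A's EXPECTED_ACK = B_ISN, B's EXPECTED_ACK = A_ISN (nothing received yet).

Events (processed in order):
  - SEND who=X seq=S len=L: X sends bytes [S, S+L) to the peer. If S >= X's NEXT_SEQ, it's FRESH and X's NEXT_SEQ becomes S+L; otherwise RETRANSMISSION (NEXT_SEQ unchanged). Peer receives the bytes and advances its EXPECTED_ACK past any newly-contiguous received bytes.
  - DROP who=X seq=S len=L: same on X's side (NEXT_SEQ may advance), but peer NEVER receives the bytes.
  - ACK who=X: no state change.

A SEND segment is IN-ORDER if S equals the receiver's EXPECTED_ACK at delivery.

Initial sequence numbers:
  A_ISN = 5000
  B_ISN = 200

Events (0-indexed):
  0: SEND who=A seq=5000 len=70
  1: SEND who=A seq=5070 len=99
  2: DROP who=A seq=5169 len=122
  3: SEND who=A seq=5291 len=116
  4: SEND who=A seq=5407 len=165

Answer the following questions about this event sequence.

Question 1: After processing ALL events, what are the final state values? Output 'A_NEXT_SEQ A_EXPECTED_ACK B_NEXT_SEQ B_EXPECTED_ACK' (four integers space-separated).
Answer: 5572 200 200 5169

Derivation:
After event 0: A_seq=5070 A_ack=200 B_seq=200 B_ack=5070
After event 1: A_seq=5169 A_ack=200 B_seq=200 B_ack=5169
After event 2: A_seq=5291 A_ack=200 B_seq=200 B_ack=5169
After event 3: A_seq=5407 A_ack=200 B_seq=200 B_ack=5169
After event 4: A_seq=5572 A_ack=200 B_seq=200 B_ack=5169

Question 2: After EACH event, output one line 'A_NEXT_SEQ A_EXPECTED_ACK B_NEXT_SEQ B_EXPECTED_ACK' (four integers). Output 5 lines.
5070 200 200 5070
5169 200 200 5169
5291 200 200 5169
5407 200 200 5169
5572 200 200 5169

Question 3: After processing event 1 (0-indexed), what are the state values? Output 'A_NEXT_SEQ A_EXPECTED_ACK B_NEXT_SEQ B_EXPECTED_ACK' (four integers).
After event 0: A_seq=5070 A_ack=200 B_seq=200 B_ack=5070
After event 1: A_seq=5169 A_ack=200 B_seq=200 B_ack=5169

5169 200 200 5169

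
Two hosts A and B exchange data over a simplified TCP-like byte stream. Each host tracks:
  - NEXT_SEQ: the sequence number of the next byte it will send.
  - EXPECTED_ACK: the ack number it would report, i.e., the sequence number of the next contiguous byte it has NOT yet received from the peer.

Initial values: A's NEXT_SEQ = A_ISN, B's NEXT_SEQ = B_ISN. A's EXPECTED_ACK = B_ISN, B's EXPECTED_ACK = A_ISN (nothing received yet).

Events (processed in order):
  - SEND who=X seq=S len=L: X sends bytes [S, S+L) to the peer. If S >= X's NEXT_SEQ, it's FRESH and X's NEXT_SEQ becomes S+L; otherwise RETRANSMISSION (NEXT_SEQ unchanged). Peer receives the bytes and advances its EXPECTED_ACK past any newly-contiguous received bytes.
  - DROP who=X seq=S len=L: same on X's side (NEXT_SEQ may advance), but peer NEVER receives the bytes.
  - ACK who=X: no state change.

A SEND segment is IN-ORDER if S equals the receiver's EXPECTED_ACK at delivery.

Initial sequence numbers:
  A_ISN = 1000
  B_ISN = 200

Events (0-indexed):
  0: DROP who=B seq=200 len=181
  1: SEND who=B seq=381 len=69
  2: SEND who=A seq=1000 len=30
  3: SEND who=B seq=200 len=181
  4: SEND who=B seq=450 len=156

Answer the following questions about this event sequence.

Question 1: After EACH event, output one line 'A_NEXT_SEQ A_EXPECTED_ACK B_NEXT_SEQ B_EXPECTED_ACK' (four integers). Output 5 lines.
1000 200 381 1000
1000 200 450 1000
1030 200 450 1030
1030 450 450 1030
1030 606 606 1030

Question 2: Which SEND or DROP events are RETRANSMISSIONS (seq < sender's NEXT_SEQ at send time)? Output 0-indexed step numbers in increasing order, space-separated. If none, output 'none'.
Step 0: DROP seq=200 -> fresh
Step 1: SEND seq=381 -> fresh
Step 2: SEND seq=1000 -> fresh
Step 3: SEND seq=200 -> retransmit
Step 4: SEND seq=450 -> fresh

Answer: 3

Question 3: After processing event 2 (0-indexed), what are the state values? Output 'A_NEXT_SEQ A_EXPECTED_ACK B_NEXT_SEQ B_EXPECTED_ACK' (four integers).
After event 0: A_seq=1000 A_ack=200 B_seq=381 B_ack=1000
After event 1: A_seq=1000 A_ack=200 B_seq=450 B_ack=1000
After event 2: A_seq=1030 A_ack=200 B_seq=450 B_ack=1030

1030 200 450 1030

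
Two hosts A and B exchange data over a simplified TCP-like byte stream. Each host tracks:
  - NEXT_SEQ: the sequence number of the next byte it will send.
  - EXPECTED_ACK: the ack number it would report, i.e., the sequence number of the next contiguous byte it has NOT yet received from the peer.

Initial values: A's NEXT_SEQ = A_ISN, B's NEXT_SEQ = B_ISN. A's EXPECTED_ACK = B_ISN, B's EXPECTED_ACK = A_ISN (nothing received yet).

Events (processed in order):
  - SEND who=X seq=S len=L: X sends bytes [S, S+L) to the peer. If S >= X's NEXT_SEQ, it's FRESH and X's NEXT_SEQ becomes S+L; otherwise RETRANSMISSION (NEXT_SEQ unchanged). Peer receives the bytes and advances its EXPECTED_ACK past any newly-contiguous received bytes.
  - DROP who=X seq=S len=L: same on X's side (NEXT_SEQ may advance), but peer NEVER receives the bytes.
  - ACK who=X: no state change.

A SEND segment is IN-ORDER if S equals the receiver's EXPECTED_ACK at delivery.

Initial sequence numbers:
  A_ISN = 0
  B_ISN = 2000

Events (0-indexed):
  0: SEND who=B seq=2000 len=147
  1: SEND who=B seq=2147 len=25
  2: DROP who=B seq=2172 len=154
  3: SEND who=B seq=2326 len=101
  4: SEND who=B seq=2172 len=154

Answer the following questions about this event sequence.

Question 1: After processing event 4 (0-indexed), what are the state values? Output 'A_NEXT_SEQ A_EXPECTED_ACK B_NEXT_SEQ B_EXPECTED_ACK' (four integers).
After event 0: A_seq=0 A_ack=2147 B_seq=2147 B_ack=0
After event 1: A_seq=0 A_ack=2172 B_seq=2172 B_ack=0
After event 2: A_seq=0 A_ack=2172 B_seq=2326 B_ack=0
After event 3: A_seq=0 A_ack=2172 B_seq=2427 B_ack=0
After event 4: A_seq=0 A_ack=2427 B_seq=2427 B_ack=0

0 2427 2427 0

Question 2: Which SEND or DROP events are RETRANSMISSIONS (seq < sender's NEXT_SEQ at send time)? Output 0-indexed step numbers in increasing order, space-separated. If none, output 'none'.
Answer: 4

Derivation:
Step 0: SEND seq=2000 -> fresh
Step 1: SEND seq=2147 -> fresh
Step 2: DROP seq=2172 -> fresh
Step 3: SEND seq=2326 -> fresh
Step 4: SEND seq=2172 -> retransmit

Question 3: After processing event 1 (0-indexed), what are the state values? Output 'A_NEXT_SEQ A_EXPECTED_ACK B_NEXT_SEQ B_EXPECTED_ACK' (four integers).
After event 0: A_seq=0 A_ack=2147 B_seq=2147 B_ack=0
After event 1: A_seq=0 A_ack=2172 B_seq=2172 B_ack=0

0 2172 2172 0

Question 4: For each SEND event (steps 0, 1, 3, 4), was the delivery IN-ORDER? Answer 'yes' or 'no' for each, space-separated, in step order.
Step 0: SEND seq=2000 -> in-order
Step 1: SEND seq=2147 -> in-order
Step 3: SEND seq=2326 -> out-of-order
Step 4: SEND seq=2172 -> in-order

Answer: yes yes no yes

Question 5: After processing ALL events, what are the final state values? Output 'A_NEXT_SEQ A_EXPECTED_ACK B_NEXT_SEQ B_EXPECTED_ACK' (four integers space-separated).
After event 0: A_seq=0 A_ack=2147 B_seq=2147 B_ack=0
After event 1: A_seq=0 A_ack=2172 B_seq=2172 B_ack=0
After event 2: A_seq=0 A_ack=2172 B_seq=2326 B_ack=0
After event 3: A_seq=0 A_ack=2172 B_seq=2427 B_ack=0
After event 4: A_seq=0 A_ack=2427 B_seq=2427 B_ack=0

Answer: 0 2427 2427 0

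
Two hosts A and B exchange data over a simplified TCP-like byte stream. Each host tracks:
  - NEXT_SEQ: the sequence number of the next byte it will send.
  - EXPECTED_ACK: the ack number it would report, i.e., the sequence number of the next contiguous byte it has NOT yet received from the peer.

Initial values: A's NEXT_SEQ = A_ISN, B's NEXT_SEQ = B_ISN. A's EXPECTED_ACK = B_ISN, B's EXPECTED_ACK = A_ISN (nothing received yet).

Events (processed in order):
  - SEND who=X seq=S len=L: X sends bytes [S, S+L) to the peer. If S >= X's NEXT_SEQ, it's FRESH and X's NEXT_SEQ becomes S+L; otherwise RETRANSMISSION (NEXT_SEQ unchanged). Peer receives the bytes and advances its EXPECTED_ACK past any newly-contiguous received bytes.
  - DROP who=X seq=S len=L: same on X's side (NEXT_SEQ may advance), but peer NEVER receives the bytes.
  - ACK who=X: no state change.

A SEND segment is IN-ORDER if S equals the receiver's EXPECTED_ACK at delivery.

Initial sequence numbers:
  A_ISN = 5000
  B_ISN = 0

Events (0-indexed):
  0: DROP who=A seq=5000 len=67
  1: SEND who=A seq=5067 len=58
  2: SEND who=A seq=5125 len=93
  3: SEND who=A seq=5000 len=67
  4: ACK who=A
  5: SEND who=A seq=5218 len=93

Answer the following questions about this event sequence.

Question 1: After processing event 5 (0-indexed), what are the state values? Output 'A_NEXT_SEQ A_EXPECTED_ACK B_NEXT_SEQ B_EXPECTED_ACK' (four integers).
After event 0: A_seq=5067 A_ack=0 B_seq=0 B_ack=5000
After event 1: A_seq=5125 A_ack=0 B_seq=0 B_ack=5000
After event 2: A_seq=5218 A_ack=0 B_seq=0 B_ack=5000
After event 3: A_seq=5218 A_ack=0 B_seq=0 B_ack=5218
After event 4: A_seq=5218 A_ack=0 B_seq=0 B_ack=5218
After event 5: A_seq=5311 A_ack=0 B_seq=0 B_ack=5311

5311 0 0 5311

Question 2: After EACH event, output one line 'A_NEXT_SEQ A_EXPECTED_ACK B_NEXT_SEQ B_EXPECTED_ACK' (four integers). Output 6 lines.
5067 0 0 5000
5125 0 0 5000
5218 0 0 5000
5218 0 0 5218
5218 0 0 5218
5311 0 0 5311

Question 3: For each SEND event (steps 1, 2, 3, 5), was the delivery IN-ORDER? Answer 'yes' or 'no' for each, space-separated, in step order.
Answer: no no yes yes

Derivation:
Step 1: SEND seq=5067 -> out-of-order
Step 2: SEND seq=5125 -> out-of-order
Step 3: SEND seq=5000 -> in-order
Step 5: SEND seq=5218 -> in-order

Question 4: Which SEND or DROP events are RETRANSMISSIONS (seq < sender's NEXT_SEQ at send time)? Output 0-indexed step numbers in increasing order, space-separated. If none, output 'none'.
Answer: 3

Derivation:
Step 0: DROP seq=5000 -> fresh
Step 1: SEND seq=5067 -> fresh
Step 2: SEND seq=5125 -> fresh
Step 3: SEND seq=5000 -> retransmit
Step 5: SEND seq=5218 -> fresh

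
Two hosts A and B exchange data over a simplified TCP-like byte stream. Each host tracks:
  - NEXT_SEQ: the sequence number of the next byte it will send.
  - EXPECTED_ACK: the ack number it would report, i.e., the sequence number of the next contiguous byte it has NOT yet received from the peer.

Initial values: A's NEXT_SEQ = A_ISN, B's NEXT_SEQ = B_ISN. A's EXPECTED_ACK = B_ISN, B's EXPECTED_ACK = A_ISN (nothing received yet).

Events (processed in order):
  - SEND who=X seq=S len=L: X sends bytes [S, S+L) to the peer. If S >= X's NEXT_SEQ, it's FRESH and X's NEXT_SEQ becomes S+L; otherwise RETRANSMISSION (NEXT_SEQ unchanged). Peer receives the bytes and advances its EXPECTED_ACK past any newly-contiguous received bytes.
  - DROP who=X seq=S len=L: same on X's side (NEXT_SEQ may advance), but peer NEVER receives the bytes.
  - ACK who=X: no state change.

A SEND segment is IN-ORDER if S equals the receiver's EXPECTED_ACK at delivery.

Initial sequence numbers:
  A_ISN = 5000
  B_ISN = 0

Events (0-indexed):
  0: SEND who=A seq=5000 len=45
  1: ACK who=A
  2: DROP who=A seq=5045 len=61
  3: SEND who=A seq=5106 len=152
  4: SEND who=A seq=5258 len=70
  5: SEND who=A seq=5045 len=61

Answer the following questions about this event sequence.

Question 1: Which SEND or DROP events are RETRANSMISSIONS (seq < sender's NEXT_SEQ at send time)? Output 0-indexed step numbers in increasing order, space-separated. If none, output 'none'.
Step 0: SEND seq=5000 -> fresh
Step 2: DROP seq=5045 -> fresh
Step 3: SEND seq=5106 -> fresh
Step 4: SEND seq=5258 -> fresh
Step 5: SEND seq=5045 -> retransmit

Answer: 5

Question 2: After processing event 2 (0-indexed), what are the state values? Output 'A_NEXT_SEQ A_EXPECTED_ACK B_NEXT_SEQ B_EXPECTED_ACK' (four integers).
After event 0: A_seq=5045 A_ack=0 B_seq=0 B_ack=5045
After event 1: A_seq=5045 A_ack=0 B_seq=0 B_ack=5045
After event 2: A_seq=5106 A_ack=0 B_seq=0 B_ack=5045

5106 0 0 5045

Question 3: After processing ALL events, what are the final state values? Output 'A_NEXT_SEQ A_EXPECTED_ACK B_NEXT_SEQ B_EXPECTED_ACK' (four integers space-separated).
Answer: 5328 0 0 5328

Derivation:
After event 0: A_seq=5045 A_ack=0 B_seq=0 B_ack=5045
After event 1: A_seq=5045 A_ack=0 B_seq=0 B_ack=5045
After event 2: A_seq=5106 A_ack=0 B_seq=0 B_ack=5045
After event 3: A_seq=5258 A_ack=0 B_seq=0 B_ack=5045
After event 4: A_seq=5328 A_ack=0 B_seq=0 B_ack=5045
After event 5: A_seq=5328 A_ack=0 B_seq=0 B_ack=5328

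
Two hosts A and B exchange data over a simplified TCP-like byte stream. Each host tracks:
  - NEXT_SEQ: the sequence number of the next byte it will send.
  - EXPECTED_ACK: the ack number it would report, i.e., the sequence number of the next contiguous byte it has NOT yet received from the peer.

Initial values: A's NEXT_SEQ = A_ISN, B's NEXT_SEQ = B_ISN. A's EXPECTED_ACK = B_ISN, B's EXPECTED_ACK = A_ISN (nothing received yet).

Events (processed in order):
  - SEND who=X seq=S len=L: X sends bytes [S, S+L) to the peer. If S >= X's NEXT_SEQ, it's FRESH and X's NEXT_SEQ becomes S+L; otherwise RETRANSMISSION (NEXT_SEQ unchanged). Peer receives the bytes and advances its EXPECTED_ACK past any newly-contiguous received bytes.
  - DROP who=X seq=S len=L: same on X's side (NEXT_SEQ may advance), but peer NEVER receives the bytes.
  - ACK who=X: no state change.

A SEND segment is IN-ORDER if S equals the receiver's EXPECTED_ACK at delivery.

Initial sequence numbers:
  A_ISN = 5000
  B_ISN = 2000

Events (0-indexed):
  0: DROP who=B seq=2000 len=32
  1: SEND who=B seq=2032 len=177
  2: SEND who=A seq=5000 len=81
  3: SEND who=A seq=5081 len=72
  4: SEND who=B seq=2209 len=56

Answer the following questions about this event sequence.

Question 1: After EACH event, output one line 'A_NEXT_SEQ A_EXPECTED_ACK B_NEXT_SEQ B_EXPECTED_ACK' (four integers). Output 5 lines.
5000 2000 2032 5000
5000 2000 2209 5000
5081 2000 2209 5081
5153 2000 2209 5153
5153 2000 2265 5153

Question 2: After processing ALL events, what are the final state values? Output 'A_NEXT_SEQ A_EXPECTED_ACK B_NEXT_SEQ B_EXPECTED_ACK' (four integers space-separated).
Answer: 5153 2000 2265 5153

Derivation:
After event 0: A_seq=5000 A_ack=2000 B_seq=2032 B_ack=5000
After event 1: A_seq=5000 A_ack=2000 B_seq=2209 B_ack=5000
After event 2: A_seq=5081 A_ack=2000 B_seq=2209 B_ack=5081
After event 3: A_seq=5153 A_ack=2000 B_seq=2209 B_ack=5153
After event 4: A_seq=5153 A_ack=2000 B_seq=2265 B_ack=5153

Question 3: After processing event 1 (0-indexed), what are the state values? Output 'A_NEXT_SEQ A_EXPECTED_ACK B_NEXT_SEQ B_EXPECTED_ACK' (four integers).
After event 0: A_seq=5000 A_ack=2000 B_seq=2032 B_ack=5000
After event 1: A_seq=5000 A_ack=2000 B_seq=2209 B_ack=5000

5000 2000 2209 5000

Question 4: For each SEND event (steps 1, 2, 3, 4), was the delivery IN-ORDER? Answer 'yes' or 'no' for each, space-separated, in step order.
Step 1: SEND seq=2032 -> out-of-order
Step 2: SEND seq=5000 -> in-order
Step 3: SEND seq=5081 -> in-order
Step 4: SEND seq=2209 -> out-of-order

Answer: no yes yes no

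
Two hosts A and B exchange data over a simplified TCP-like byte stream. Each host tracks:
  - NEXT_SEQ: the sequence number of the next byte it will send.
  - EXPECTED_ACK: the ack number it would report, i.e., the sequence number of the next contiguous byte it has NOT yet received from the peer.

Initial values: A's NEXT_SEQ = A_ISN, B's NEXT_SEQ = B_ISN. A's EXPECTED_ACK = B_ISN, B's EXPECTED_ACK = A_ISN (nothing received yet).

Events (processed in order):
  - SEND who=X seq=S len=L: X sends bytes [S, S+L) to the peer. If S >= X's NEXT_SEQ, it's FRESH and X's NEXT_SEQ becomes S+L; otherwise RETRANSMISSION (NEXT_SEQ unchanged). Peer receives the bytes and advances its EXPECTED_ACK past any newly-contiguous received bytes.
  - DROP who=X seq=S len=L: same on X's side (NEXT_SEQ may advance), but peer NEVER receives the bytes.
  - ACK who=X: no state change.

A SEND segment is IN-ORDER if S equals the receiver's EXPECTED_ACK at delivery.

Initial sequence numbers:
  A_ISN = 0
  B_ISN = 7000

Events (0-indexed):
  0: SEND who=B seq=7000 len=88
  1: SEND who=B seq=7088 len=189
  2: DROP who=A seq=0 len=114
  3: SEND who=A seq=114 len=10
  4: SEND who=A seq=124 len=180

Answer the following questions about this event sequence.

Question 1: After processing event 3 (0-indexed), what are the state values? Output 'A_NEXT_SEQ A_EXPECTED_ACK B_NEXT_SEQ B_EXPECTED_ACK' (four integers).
After event 0: A_seq=0 A_ack=7088 B_seq=7088 B_ack=0
After event 1: A_seq=0 A_ack=7277 B_seq=7277 B_ack=0
After event 2: A_seq=114 A_ack=7277 B_seq=7277 B_ack=0
After event 3: A_seq=124 A_ack=7277 B_seq=7277 B_ack=0

124 7277 7277 0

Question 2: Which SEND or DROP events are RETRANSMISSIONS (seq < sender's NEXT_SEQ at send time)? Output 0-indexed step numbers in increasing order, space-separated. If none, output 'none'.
Step 0: SEND seq=7000 -> fresh
Step 1: SEND seq=7088 -> fresh
Step 2: DROP seq=0 -> fresh
Step 3: SEND seq=114 -> fresh
Step 4: SEND seq=124 -> fresh

Answer: none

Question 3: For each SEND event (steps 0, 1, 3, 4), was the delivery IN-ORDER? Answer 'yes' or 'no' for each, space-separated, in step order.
Answer: yes yes no no

Derivation:
Step 0: SEND seq=7000 -> in-order
Step 1: SEND seq=7088 -> in-order
Step 3: SEND seq=114 -> out-of-order
Step 4: SEND seq=124 -> out-of-order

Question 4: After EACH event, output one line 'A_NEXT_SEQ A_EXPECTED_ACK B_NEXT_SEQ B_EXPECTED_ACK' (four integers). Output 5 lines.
0 7088 7088 0
0 7277 7277 0
114 7277 7277 0
124 7277 7277 0
304 7277 7277 0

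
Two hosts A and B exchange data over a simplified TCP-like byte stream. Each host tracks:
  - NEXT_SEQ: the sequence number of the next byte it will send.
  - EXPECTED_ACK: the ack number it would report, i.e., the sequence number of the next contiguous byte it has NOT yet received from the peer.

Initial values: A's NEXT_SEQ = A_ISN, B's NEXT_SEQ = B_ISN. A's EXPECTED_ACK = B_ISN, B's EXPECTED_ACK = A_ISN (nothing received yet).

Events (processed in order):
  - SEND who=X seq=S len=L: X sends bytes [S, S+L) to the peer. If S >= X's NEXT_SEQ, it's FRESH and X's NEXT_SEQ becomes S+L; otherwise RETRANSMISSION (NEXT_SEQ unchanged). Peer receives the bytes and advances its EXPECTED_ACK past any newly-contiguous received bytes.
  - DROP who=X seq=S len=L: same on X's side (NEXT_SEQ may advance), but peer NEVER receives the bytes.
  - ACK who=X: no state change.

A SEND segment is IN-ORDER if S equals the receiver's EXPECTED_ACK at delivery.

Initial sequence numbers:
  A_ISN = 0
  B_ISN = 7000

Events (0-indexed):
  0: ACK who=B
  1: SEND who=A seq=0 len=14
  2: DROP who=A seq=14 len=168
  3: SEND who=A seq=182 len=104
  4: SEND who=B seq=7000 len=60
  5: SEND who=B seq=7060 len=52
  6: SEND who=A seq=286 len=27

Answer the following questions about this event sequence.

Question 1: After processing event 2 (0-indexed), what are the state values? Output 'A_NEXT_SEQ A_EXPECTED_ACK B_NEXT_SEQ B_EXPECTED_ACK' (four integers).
After event 0: A_seq=0 A_ack=7000 B_seq=7000 B_ack=0
After event 1: A_seq=14 A_ack=7000 B_seq=7000 B_ack=14
After event 2: A_seq=182 A_ack=7000 B_seq=7000 B_ack=14

182 7000 7000 14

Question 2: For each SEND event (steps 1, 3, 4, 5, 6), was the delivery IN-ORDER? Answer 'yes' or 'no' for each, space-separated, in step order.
Step 1: SEND seq=0 -> in-order
Step 3: SEND seq=182 -> out-of-order
Step 4: SEND seq=7000 -> in-order
Step 5: SEND seq=7060 -> in-order
Step 6: SEND seq=286 -> out-of-order

Answer: yes no yes yes no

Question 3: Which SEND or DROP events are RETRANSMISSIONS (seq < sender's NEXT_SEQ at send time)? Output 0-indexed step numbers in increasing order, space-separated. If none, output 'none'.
Answer: none

Derivation:
Step 1: SEND seq=0 -> fresh
Step 2: DROP seq=14 -> fresh
Step 3: SEND seq=182 -> fresh
Step 4: SEND seq=7000 -> fresh
Step 5: SEND seq=7060 -> fresh
Step 6: SEND seq=286 -> fresh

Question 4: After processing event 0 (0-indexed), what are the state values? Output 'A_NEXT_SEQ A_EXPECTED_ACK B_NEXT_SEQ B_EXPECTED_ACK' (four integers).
After event 0: A_seq=0 A_ack=7000 B_seq=7000 B_ack=0

0 7000 7000 0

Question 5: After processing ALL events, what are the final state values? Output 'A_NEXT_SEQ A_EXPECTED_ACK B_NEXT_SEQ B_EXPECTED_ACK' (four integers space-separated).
Answer: 313 7112 7112 14

Derivation:
After event 0: A_seq=0 A_ack=7000 B_seq=7000 B_ack=0
After event 1: A_seq=14 A_ack=7000 B_seq=7000 B_ack=14
After event 2: A_seq=182 A_ack=7000 B_seq=7000 B_ack=14
After event 3: A_seq=286 A_ack=7000 B_seq=7000 B_ack=14
After event 4: A_seq=286 A_ack=7060 B_seq=7060 B_ack=14
After event 5: A_seq=286 A_ack=7112 B_seq=7112 B_ack=14
After event 6: A_seq=313 A_ack=7112 B_seq=7112 B_ack=14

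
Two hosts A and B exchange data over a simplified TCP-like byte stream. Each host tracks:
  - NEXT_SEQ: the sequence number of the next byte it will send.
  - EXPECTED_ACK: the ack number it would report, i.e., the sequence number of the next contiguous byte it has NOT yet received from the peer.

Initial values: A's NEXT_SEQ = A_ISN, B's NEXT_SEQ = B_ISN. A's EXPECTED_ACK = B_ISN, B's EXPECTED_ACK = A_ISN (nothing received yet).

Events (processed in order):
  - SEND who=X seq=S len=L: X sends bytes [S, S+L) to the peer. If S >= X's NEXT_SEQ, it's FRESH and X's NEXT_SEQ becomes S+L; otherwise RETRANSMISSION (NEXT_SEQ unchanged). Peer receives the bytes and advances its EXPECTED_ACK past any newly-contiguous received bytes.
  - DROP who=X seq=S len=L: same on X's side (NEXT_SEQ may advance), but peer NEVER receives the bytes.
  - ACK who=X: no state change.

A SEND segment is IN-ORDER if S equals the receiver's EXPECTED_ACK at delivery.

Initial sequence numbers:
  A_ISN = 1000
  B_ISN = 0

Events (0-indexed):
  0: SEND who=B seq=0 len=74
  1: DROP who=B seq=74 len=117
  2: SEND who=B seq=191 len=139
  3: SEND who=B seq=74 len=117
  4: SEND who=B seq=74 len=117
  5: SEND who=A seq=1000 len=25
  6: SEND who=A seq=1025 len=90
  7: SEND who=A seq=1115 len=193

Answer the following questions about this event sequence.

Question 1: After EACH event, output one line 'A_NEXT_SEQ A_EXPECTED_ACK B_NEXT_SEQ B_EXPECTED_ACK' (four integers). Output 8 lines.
1000 74 74 1000
1000 74 191 1000
1000 74 330 1000
1000 330 330 1000
1000 330 330 1000
1025 330 330 1025
1115 330 330 1115
1308 330 330 1308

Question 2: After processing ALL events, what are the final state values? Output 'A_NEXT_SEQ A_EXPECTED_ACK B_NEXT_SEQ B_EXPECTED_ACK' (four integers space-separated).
Answer: 1308 330 330 1308

Derivation:
After event 0: A_seq=1000 A_ack=74 B_seq=74 B_ack=1000
After event 1: A_seq=1000 A_ack=74 B_seq=191 B_ack=1000
After event 2: A_seq=1000 A_ack=74 B_seq=330 B_ack=1000
After event 3: A_seq=1000 A_ack=330 B_seq=330 B_ack=1000
After event 4: A_seq=1000 A_ack=330 B_seq=330 B_ack=1000
After event 5: A_seq=1025 A_ack=330 B_seq=330 B_ack=1025
After event 6: A_seq=1115 A_ack=330 B_seq=330 B_ack=1115
After event 7: A_seq=1308 A_ack=330 B_seq=330 B_ack=1308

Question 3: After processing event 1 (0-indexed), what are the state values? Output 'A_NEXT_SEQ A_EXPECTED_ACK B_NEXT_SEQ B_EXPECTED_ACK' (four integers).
After event 0: A_seq=1000 A_ack=74 B_seq=74 B_ack=1000
After event 1: A_seq=1000 A_ack=74 B_seq=191 B_ack=1000

1000 74 191 1000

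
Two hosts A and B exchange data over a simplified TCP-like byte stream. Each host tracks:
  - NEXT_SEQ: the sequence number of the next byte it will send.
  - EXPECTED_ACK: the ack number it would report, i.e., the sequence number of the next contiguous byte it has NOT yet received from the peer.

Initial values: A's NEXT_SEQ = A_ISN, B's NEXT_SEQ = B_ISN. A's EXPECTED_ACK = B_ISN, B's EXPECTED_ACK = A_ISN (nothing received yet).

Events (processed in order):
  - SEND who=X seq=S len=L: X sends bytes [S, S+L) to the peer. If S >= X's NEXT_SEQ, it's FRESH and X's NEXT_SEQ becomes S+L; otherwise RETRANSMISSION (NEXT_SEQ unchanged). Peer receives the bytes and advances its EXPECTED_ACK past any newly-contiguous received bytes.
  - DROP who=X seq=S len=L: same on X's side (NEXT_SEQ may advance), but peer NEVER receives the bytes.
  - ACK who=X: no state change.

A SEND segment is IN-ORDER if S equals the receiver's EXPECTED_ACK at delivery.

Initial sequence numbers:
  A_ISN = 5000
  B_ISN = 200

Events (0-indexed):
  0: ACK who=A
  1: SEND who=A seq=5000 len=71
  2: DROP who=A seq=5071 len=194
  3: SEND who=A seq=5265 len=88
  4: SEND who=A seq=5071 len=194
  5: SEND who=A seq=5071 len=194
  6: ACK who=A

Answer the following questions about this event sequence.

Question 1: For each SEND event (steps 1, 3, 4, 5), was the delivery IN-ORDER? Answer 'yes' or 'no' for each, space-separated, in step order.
Answer: yes no yes no

Derivation:
Step 1: SEND seq=5000 -> in-order
Step 3: SEND seq=5265 -> out-of-order
Step 4: SEND seq=5071 -> in-order
Step 5: SEND seq=5071 -> out-of-order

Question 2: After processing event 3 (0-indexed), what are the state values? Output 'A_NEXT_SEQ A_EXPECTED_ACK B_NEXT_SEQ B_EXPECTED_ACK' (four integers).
After event 0: A_seq=5000 A_ack=200 B_seq=200 B_ack=5000
After event 1: A_seq=5071 A_ack=200 B_seq=200 B_ack=5071
After event 2: A_seq=5265 A_ack=200 B_seq=200 B_ack=5071
After event 3: A_seq=5353 A_ack=200 B_seq=200 B_ack=5071

5353 200 200 5071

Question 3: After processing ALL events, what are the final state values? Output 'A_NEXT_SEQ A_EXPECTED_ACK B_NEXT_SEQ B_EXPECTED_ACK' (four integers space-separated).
Answer: 5353 200 200 5353

Derivation:
After event 0: A_seq=5000 A_ack=200 B_seq=200 B_ack=5000
After event 1: A_seq=5071 A_ack=200 B_seq=200 B_ack=5071
After event 2: A_seq=5265 A_ack=200 B_seq=200 B_ack=5071
After event 3: A_seq=5353 A_ack=200 B_seq=200 B_ack=5071
After event 4: A_seq=5353 A_ack=200 B_seq=200 B_ack=5353
After event 5: A_seq=5353 A_ack=200 B_seq=200 B_ack=5353
After event 6: A_seq=5353 A_ack=200 B_seq=200 B_ack=5353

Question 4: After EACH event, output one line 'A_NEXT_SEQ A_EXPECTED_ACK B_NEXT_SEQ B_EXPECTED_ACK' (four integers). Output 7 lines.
5000 200 200 5000
5071 200 200 5071
5265 200 200 5071
5353 200 200 5071
5353 200 200 5353
5353 200 200 5353
5353 200 200 5353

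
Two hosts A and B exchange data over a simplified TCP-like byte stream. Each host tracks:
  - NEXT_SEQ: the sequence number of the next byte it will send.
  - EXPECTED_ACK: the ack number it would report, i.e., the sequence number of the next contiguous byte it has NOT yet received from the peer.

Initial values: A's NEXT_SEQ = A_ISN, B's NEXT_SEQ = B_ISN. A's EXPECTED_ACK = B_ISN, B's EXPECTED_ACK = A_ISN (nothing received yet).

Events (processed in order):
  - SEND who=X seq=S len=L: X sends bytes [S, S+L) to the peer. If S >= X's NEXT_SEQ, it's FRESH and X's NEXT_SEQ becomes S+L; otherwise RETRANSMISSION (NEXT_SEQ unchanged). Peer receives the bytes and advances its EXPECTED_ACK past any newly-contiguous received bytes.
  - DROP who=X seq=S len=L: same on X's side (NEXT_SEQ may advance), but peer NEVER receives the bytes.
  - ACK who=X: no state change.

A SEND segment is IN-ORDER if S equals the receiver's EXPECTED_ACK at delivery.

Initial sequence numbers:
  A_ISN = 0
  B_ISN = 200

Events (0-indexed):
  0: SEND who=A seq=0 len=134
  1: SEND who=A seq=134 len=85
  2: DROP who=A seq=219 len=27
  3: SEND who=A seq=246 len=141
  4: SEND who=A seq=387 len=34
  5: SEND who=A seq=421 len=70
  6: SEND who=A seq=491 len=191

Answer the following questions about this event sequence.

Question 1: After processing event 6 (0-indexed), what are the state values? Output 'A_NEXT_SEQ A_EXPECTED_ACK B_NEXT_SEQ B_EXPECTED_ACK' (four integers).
After event 0: A_seq=134 A_ack=200 B_seq=200 B_ack=134
After event 1: A_seq=219 A_ack=200 B_seq=200 B_ack=219
After event 2: A_seq=246 A_ack=200 B_seq=200 B_ack=219
After event 3: A_seq=387 A_ack=200 B_seq=200 B_ack=219
After event 4: A_seq=421 A_ack=200 B_seq=200 B_ack=219
After event 5: A_seq=491 A_ack=200 B_seq=200 B_ack=219
After event 6: A_seq=682 A_ack=200 B_seq=200 B_ack=219

682 200 200 219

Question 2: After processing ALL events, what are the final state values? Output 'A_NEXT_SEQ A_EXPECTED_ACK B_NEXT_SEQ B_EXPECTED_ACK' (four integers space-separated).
After event 0: A_seq=134 A_ack=200 B_seq=200 B_ack=134
After event 1: A_seq=219 A_ack=200 B_seq=200 B_ack=219
After event 2: A_seq=246 A_ack=200 B_seq=200 B_ack=219
After event 3: A_seq=387 A_ack=200 B_seq=200 B_ack=219
After event 4: A_seq=421 A_ack=200 B_seq=200 B_ack=219
After event 5: A_seq=491 A_ack=200 B_seq=200 B_ack=219
After event 6: A_seq=682 A_ack=200 B_seq=200 B_ack=219

Answer: 682 200 200 219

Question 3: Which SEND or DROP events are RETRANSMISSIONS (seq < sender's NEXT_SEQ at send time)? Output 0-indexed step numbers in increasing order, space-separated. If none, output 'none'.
Answer: none

Derivation:
Step 0: SEND seq=0 -> fresh
Step 1: SEND seq=134 -> fresh
Step 2: DROP seq=219 -> fresh
Step 3: SEND seq=246 -> fresh
Step 4: SEND seq=387 -> fresh
Step 5: SEND seq=421 -> fresh
Step 6: SEND seq=491 -> fresh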